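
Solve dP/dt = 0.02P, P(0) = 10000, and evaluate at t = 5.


The ODE dP/dt = 0.02P has solution P(t) = P(0)e^(0.02t).
Substitute P(0) = 10000 and t = 5: P(5) = 10000 e^(0.10) ≈ 11052.


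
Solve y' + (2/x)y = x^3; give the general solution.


P(x) = 2/x ⇒ μ = x^2.
(x^2 y)' = x^5 ⇒ x^2 y = x^6/(6) + C.
Solve for y: y = (1/6)x^4 + C/x^2.


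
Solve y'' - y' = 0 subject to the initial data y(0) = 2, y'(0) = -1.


Characteristic roots of r² - r = 0 are 1, 0.
General solution y = c₁ e^(x) + c₂.
Apply y(0) = 2: c₁ + c₂ = 2. Apply y'(0) = -1: 1 c₁ + 0 c₂ = -1.
Solve: c₁ = -1, c₂ = 3.
Particular solution: y = -e^(x) + 3.


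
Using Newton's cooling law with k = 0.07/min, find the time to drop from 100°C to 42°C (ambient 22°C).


From T(t) = T_a + (T₀ - T_a)e^(-kt), set T(t) = 42:
(42 - 22) / (100 - 22) = e^(-0.07t), so t = -ln(0.256)/0.07 ≈ 19.4 minutes.


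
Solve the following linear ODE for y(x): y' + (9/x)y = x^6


P(x) = 9/x ⇒ μ = x^9.
(x^9 y)' = x^15 ⇒ x^9 y = x^16/(16) + C.
Solve for y: y = (1/16)x^7 + C/x^9.


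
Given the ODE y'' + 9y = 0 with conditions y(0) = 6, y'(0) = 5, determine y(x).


Characteristic roots of r² + 9 = 0 are ±3i, so y = C₁cos(3x) + C₂sin(3x).
Apply y(0) = 6: C₁ = 6. Differentiate and apply y'(0) = 5: 3·C₂ = 5, so C₂ = 5/3.
Particular solution: y = 6cos(3x) + (5/3)sin(3x).


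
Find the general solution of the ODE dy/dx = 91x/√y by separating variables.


Separate: √y dy = 91x dx.
Integrate: (2/3)y^(3/2) = (91/2)x² + C.


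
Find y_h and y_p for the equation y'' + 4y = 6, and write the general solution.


Homogeneous part: r² + 4 = 0 ⇒ r = ±2i, so y_h = C₁cos(2x) + C₂sin(2x).
Try constant y_p = A; plug in: 4A = 6 ⇒ A = 3/2.
General solution: y = C₁cos(2x) + C₂sin(2x) + 3/2.


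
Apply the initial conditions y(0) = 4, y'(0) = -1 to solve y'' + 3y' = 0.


Characteristic roots of r² + 3r = 0 are -3, 0.
General solution y = c₁ e^(-3x) + c₂.
Apply y(0) = 4: c₁ + c₂ = 4. Apply y'(0) = -1: -3 c₁ + 0 c₂ = -1.
Solve: c₁ = 1/3, c₂ = 11/3.
Particular solution: y = (1/3)e^(-3x) + 11/3.


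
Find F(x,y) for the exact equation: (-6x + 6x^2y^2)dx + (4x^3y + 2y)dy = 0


Check exactness: ∂M/∂y = 12x^2y and ∂N/∂x = 12x^2y; equal, so the equation is exact.
Integrate M with respect to x (treating y as constant): ∫M dx = -3x^2 + 2x^3y^2 + h(y).
Differentiate w.r.t. y and set equal to N: the x-dependent terms already match, leaving h'(y) = 2y. Integrate: h(y) = y^2.
So F(x,y) = -3x^2 + 2x^3y^2 + y^2.
General solution: -3x^2 + 2x^3y^2 + y^2 = C.


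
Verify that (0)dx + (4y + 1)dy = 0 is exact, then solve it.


Check exactness: ∂M/∂y = 0 and ∂N/∂x = 0; equal, so the equation is exact.
Integrate M with respect to x (treating y as constant): ∫M dx = 0 + h(y).
Differentiate w.r.t. y and set equal to N: the x-dependent terms already match, leaving h'(y) = 4y + 1. Integrate: h(y) = 2y^2 + y.
So F(x,y) = 2y^2 + y.
General solution: 2y^2 + y = C.


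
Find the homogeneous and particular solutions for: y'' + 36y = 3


Homogeneous part: r² + 36 = 0 ⇒ r = ±6i, so y_h = C₁cos(6x) + C₂sin(6x).
Try constant y_p = A; plug in: 36A = 3 ⇒ A = 1/12.
General solution: y = C₁cos(6x) + C₂sin(6x) + 1/12.


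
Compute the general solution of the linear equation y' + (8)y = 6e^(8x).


P(x) = 8 ⇒ μ = e^(8x).
(μ y)' = 6e^(16x) ⇒ μ y = (6/16)e^(16x) + C.
Divide by μ: y = (3/8)e^(8x) + Ce^(-8x).


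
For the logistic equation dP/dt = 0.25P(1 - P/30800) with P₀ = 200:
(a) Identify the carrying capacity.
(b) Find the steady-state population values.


Logistic ODE dP/dt = 0.25P(1 - P/30800) has equilibria where dP/dt = 0, i.e. P = 0 or P = 30800.
The coefficient (1 - P/K) = 0 when P = K, identifying K = 30800 as the carrying capacity.
(a) K = 30800; (b) equilibria P = 0 and P = 30800.


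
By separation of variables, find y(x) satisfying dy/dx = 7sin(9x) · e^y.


Separate: e^(-y) dy = 7sin(9x) dx.
Integrate: -e^(-y) = -(7/9)cos(9x) + C₀.
Rearrange: e^(-y) = (7/9)cos(9x) + C.


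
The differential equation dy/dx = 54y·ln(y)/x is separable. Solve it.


Separate: dy/[y ln(y)] = 54 dx/x.
Substitute u = ln(y): du/u = 54 dx/x.
Integrate: ln|ln(y)| = 54ln|x| + C₀, hence ln(y) = C·x^54.


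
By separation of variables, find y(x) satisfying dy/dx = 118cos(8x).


g(y) = 1, so integrate directly: y = ∫ 118cos(8x) dx = (59/4)sin(8x) + C.


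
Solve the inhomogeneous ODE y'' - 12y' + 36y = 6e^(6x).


Characteristic polynomial (r - 6)² = 0; repeated root r = 6.
y_h = (C₁ + C₂x)e^(6x). Forcing matches the repeated root (resonance), so try y_p = Ax² e^(6x).
Substitute and solve for A: 2A = 6, so A = 3.
General solution: y = (C₁ + C₂x + 3x²)e^(6x).


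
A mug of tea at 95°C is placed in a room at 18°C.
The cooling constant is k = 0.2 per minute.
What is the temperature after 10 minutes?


Newton's law: dT/dt = -k(T - T_a) has solution T(t) = T_a + (T₀ - T_a)e^(-kt).
Plug in T_a = 18, T₀ = 95, k = 0.2, t = 10: T(10) = 18 + (77)e^(-2.00) ≈ 28.4°C.


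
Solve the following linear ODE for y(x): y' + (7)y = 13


P(x) = 7, Q(x) = 13; integrating factor μ = e^(7x).
(μ y)' = 13e^(7x) ⇒ μ y = (13/7)e^(7x) + C.
Divide by μ: y = 13/7 + Ce^(-7x).


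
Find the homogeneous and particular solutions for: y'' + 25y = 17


Homogeneous part: r² + 25 = 0 ⇒ r = ±5i, so y_h = C₁cos(5x) + C₂sin(5x).
Try constant y_p = A; plug in: 25A = 17 ⇒ A = 17/25.
General solution: y = C₁cos(5x) + C₂sin(5x) + 17/25.


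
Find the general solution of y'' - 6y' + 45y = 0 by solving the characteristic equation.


Characteristic equation: r² - 6r + 45 = 0.
Discriminant is negative; roots r = 3 ± 6i (complex conjugate pair).
General solution uses e^(α x)(C₁ cos(β x) + C₂ sin(β x)): y = e^(3x)(C₁cos(6x) + C₂sin(6x)).


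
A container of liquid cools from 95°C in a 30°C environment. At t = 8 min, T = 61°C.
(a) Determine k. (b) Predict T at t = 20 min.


Newton's law: T(t) = T_a + (T₀ - T_a)e^(-kt).
(a) Use T(8) = 61: (61 - 30)/(95 - 30) = e^(-k·8), so k = -ln(0.477)/8 ≈ 0.0926.
(b) Apply k to t = 20: T(20) = 30 + (65)e^(-1.851) ≈ 40.2°C.


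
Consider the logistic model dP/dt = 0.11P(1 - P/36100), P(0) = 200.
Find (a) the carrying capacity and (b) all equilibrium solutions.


Logistic ODE dP/dt = 0.11P(1 - P/36100) has equilibria where dP/dt = 0, i.e. P = 0 or P = 36100.
The coefficient (1 - P/K) = 0 when P = K, identifying K = 36100 as the carrying capacity.
(a) K = 36100; (b) equilibria P = 0 and P = 36100.


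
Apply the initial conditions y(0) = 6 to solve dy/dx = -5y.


General solution of y' = -5y is y = Ce^(-5x).
Apply y(0) = 6: C = 6.
Particular solution: y = 6e^(-5x).


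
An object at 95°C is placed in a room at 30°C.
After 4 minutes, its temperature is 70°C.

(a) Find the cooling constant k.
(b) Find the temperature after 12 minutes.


Newton's law: T(t) = T_a + (T₀ - T_a)e^(-kt).
(a) Use T(4) = 70: (70 - 30)/(95 - 30) = e^(-k·4), so k = -ln(0.615)/4 ≈ 0.1214.
(b) Apply k to t = 12: T(12) = 30 + (65)e^(-1.457) ≈ 45.1°C.


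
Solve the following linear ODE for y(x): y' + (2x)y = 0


P(x) = 2x ⇒ μ = e^(x²).
Q(x) = 0 so μ y is constant: y = Ce^(-x²).


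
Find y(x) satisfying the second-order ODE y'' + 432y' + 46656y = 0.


Characteristic equation: r² + 432r + 46656 = 0, i.e. (r + 216)² = 0.
Repeated root r = -216; include an x factor for the second linearly independent solution.
General solution: y = (C₁ + C₂x)e^(-216x).


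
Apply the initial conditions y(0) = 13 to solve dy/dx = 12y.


General solution of y' = 12y is y = Ce^(12x).
Apply y(0) = 13: C = 13.
Particular solution: y = 13e^(12x).


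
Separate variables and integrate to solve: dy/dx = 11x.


Integrate both sides with respect to x: y = ∫ 11x dx = (11/2)x^2 + C.


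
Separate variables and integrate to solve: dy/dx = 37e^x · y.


Separate variables: dy/y = 37e^x dx.
Integrate: ln|y| = 37e^x + C₀.
Exponentiate: y = Ce^(37e^x).


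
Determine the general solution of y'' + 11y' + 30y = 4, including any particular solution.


Characteristic roots of r² + 11r + 30 = 0 are -5, -6.
y_h = C₁e^(-5x) + C₂e^(-6x).
Constant forcing; try y_p = A. Then 30A = 4 ⇒ A = 2/15.
General solution: y = C₁e^(-5x) + C₂e^(-6x) + 2/15.


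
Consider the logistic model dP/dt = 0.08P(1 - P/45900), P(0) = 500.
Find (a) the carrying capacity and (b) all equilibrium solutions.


Logistic ODE dP/dt = 0.08P(1 - P/45900) has equilibria where dP/dt = 0, i.e. P = 0 or P = 45900.
The coefficient (1 - P/K) = 0 when P = K, identifying K = 45900 as the carrying capacity.
(a) K = 45900; (b) equilibria P = 0 and P = 45900.


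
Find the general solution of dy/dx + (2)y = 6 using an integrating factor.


P(x) = 2, Q(x) = 6; integrating factor μ = e^(2x).
(μ y)' = 6e^(2x) ⇒ μ y = 3e^(2x) + C.
Divide by μ: y = 3 + Ce^(-2x).


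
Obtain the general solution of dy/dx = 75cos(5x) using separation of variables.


g(y) = 1, so integrate directly: y = ∫ 75cos(5x) dx = 15sin(5x) + C.


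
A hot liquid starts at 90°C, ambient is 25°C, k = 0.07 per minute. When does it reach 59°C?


From T(t) = T_a + (T₀ - T_a)e^(-kt), set T(t) = 59:
(59 - 25) / (90 - 25) = e^(-0.07t), so t = -ln(0.523)/0.07 ≈ 9.3 minutes.


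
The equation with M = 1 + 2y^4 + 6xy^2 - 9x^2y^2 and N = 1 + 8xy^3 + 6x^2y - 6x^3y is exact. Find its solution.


Check exactness: ∂M/∂y = 8y^3 + 12xy - 18x^2y and ∂N/∂x = 8y^3 + 12xy - 18x^2y; equal, so the equation is exact.
Integrate M with respect to x (treating y as constant): ∫M dx = x + 2xy^4 + 3x^2y^2 - 3x^3y^2 + h(y).
Differentiate w.r.t. y and set equal to N: the x-dependent terms already match, leaving h'(y) = 1. Integrate: h(y) = y.
So F(x,y) = x + y + 2xy^4 + 3x^2y^2 - 3x^3y^2.
General solution: x + y + 2xy^4 + 3x^2y^2 - 3x^3y^2 = C.


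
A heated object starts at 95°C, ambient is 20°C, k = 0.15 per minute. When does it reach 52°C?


From T(t) = T_a + (T₀ - T_a)e^(-kt), set T(t) = 52:
(52 - 20) / (95 - 20) = e^(-0.15t), so t = -ln(0.427)/0.15 ≈ 5.7 minutes.


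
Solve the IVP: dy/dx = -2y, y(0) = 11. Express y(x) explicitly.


General solution of y' = -2y is y = Ce^(-2x).
Apply y(0) = 11: C = 11.
Particular solution: y = 11e^(-2x).


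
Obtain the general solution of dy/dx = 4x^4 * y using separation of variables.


Separate variables: dy/y = 4x^4 dx.
Integrate: ln|y| = (4/5)x^5 + C₀.
Exponentiate: y = Ce^((4/5)x^5).


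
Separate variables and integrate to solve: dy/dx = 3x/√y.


Separate: √y dy = 3x dx.
Integrate: (2/3)y^(3/2) = (3/2)x² + C.


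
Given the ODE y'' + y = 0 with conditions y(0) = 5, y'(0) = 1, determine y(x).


Characteristic roots of r² + 1 = 0 are ±1i, so y = C₁cos(x) + C₂sin(x).
Apply y(0) = 5: C₁ = 5. Differentiate and apply y'(0) = 1: 1·C₂ = 1, so C₂ = 1.
Particular solution: y = 5cos(x) + sin(x).


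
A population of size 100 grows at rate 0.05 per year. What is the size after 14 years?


The ODE dP/dt = 0.05P has solution P(t) = P(0)e^(0.05t).
Substitute P(0) = 100 and t = 14: P(14) = 100 e^(0.70) ≈ 201.


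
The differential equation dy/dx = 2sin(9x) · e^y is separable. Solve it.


Separate: e^(-y) dy = 2sin(9x) dx.
Integrate: -e^(-y) = -(2/9)cos(9x) + C₀.
Rearrange: e^(-y) = (2/9)cos(9x) + C.


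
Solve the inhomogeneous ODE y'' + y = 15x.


Homogeneous: r² + 1 = 0 ⇒ r = ±1i, y_h = C₁cos(x) + C₂sin(x).
Polynomial forcing; try y_p = Ax + B. Then y_p'' + 1 y_p = 1(Ax + B) = 15x, so B = 0 and A = 15.
General solution: y = C₁cos(x) + C₂sin(x) + 15x.


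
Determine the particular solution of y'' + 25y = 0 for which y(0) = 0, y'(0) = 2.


Characteristic roots of r² + 25 = 0 are ±5i, so y = C₁cos(5x) + C₂sin(5x).
Apply y(0) = 0: C₁ = 0. Differentiate and apply y'(0) = 2: 5·C₂ = 2, so C₂ = 2/5.
Particular solution: y = (2/5)sin(5x).


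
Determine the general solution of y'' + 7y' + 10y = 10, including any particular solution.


Characteristic roots of r² + 7r + 10 = 0 are -5, -2.
y_h = C₁e^(-5x) + C₂e^(-2x).
Constant forcing; try y_p = A. Then 10A = 10 ⇒ A = 1.
General solution: y = C₁e^(-5x) + C₂e^(-2x) + 1.


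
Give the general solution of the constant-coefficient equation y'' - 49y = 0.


Characteristic equation: r² - 49 = 0.
Factor: (r + 7)(r - 7) = 0 ⇒ r = -7, 7 (distinct real).
General solution: y = C₁e^(-7x) + C₂e^(7x).


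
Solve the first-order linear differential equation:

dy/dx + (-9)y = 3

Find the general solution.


P(x) = -9 ⇒ μ = e^(-9x).
(μ y)' = 3e^(-9x) ⇒ μ y = -(1/3)e^(-9x) + C.
Divide by μ: y = -1/3 + Ce^(9x).


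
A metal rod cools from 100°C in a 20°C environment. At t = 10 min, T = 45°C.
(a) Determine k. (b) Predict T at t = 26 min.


Newton's law: T(t) = T_a + (T₀ - T_a)e^(-kt).
(a) Use T(10) = 45: (45 - 20)/(100 - 20) = e^(-k·10), so k = -ln(0.312)/10 ≈ 0.1163.
(b) Apply k to t = 26: T(26) = 20 + (80)e^(-3.024) ≈ 23.9°C.


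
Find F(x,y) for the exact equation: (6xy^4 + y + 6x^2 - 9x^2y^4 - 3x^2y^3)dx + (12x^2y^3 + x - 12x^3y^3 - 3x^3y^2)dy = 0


Check exactness: ∂M/∂y = 24xy^3 + 1 - 36x^2y^3 - 9x^2y^2 and ∂N/∂x = 24xy^3 + 1 - 36x^2y^3 - 9x^2y^2; equal, so the equation is exact.
Integrate M with respect to x (treating y as constant): ∫M dx = 3x^2y^4 + xy + 2x^3 - 3x^3y^4 - x^3y^3 + h(y).
Differentiate w.r.t. y and set equal to N: all terms match, so h'(y) = 0 and h is a constant absorbed into C.
General solution: 3x^2y^4 + xy + 2x^3 - 3x^3y^4 - x^3y^3 = C.


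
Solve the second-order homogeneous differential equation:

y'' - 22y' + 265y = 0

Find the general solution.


Characteristic equation: r² - 22r + 265 = 0.
Discriminant is negative; roots r = 11 ± 12i (complex conjugate pair).
General solution uses e^(α x)(C₁ cos(β x) + C₂ sin(β x)): y = e^(11x)(C₁cos(12x) + C₂sin(12x)).


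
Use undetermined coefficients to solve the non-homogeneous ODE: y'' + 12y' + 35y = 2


Characteristic roots of r² + 12r + 35 = 0 are -5, -7.
y_h = C₁e^(-5x) + C₂e^(-7x).
Constant forcing; try y_p = A. Then 35A = 2 ⇒ A = 2/35.
General solution: y = C₁e^(-5x) + C₂e^(-7x) + 2/35.


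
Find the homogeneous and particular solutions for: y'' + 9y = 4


Homogeneous part: r² + 9 = 0 ⇒ r = ±3i, so y_h = C₁cos(3x) + C₂sin(3x).
Try constant y_p = A; plug in: 9A = 4 ⇒ A = 4/9.
General solution: y = C₁cos(3x) + C₂sin(3x) + 4/9.


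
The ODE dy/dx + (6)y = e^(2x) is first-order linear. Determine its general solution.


P(x) = 6 ⇒ μ = e^(6x).
(μ y)' = e^(8x) ⇒ μ y = e^(8x)/8 + C.
Divide by μ: y = (1/8)e^(2x) + Ce^(-6x).


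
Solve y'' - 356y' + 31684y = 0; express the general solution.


Characteristic equation: r² - 356r + 31684 = 0, i.e. (r - 178)² = 0.
Repeated root r = 178; include an x factor for the second linearly independent solution.
General solution: y = (C₁ + C₂x)e^(178x).


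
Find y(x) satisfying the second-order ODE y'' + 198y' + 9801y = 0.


Characteristic equation: r² + 198r + 9801 = 0, i.e. (r + 99)² = 0.
Repeated root r = -99; include an x factor for the second linearly independent solution.
General solution: y = (C₁ + C₂x)e^(-99x).


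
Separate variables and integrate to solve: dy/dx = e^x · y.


Separate variables: dy/y = e^x dx.
Integrate: ln|y| = e^x + C₀.
Exponentiate: y = Ce^(e^x).


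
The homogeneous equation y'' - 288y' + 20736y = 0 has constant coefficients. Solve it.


Characteristic equation: r² - 288r + 20736 = 0, i.e. (r - 144)² = 0.
Repeated root r = 144; include an x factor for the second linearly independent solution.
General solution: y = (C₁ + C₂x)e^(144x).


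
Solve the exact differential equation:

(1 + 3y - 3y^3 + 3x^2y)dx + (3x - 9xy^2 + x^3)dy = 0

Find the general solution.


Check exactness: ∂M/∂y = 3 - 9y^2 + 3x^2 and ∂N/∂x = 3 - 9y^2 + 3x^2; equal, so the equation is exact.
Integrate M with respect to x (treating y as constant): ∫M dx = x + 3xy - 3xy^3 + x^3y + h(y).
Differentiate w.r.t. y and set equal to N: all terms match, so h'(y) = 0 and h is a constant absorbed into C.
General solution: x + 3xy - 3xy^3 + x^3y = C.


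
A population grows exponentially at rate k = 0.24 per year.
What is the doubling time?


Exponential growth: P(t) = P₀ e^(0.24t). Set P(t)/P₀ = 2: e^(0.24t) = 2.
Solve: t = ln(2)/0.24 ≈ 2.89 years.


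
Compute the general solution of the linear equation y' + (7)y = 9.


P(x) = 7, Q(x) = 9; integrating factor μ = e^(7x).
(μ y)' = 9e^(7x) ⇒ μ y = (9/7)e^(7x) + C.
Divide by μ: y = 9/7 + Ce^(-7x).


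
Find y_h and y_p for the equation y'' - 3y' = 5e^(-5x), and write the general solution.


Characteristic roots of r² - 3r = 0 are 0, 3.
y_h = C₁ + C₂e^(3x).
Forcing exponent -5 is not a characteristic root; try y_p = Ae^(-5x).
Substitute: A·(25 + (-3)·-5 + (0)) = A·40 = 5, so A = 1/8.
General solution: y = C₁ + C₂e^(3x) + (1/8)e^(-5x).


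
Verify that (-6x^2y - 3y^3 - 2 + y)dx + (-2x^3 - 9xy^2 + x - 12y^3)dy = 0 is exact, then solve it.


Check exactness: ∂M/∂y = -6x^2 - 9y^2 + 1 and ∂N/∂x = -6x^2 - 9y^2 + 1; equal, so the equation is exact.
Integrate M with respect to x (treating y as constant): ∫M dx = -2x^3y - 3xy^3 - 2x + xy + h(y).
Differentiate w.r.t. y and set equal to N: the x-dependent terms already match, leaving h'(y) = -12y^3. Integrate: h(y) = -3y^4.
So F(x,y) = -2x^3y - 3xy^3 - 2x + xy - 3y^4.
General solution: -2x^3y - 3xy^3 - 2x + xy - 3y^4 = C.


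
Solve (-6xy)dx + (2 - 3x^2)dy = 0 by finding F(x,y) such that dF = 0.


Check exactness: ∂M/∂y = -6x and ∂N/∂x = -6x; equal, so the equation is exact.
Integrate M with respect to x (treating y as constant): ∫M dx = -3x^2y + h(y).
Differentiate w.r.t. y and set equal to N: the x-dependent terms already match, leaving h'(y) = 2. Integrate: h(y) = 2y.
So F(x,y) = 2y - 3x^2y.
General solution: 2y - 3x^2y = C.


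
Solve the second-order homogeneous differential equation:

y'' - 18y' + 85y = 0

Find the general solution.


Characteristic equation: r² - 18r + 85 = 0.
Discriminant is negative; roots r = 9 ± 2i (complex conjugate pair).
General solution uses e^(α x)(C₁ cos(β x) + C₂ sin(β x)): y = e^(9x)(C₁cos(2x) + C₂sin(2x)).


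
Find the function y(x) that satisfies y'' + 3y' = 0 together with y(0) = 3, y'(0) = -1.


Characteristic roots of r² + 3r = 0 are -3, 0.
General solution y = c₁ e^(-3x) + c₂.
Apply y(0) = 3: c₁ + c₂ = 3. Apply y'(0) = -1: -3 c₁ + 0 c₂ = -1.
Solve: c₁ = 1/3, c₂ = 8/3.
Particular solution: y = (1/3)e^(-3x) + 8/3.


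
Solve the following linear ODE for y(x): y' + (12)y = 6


P(x) = 12, Q(x) = 6; integrating factor μ = e^(12x).
(μ y)' = 6e^(12x) ⇒ μ y = (1/2)e^(12x) + C.
Divide by μ: y = 1/2 + Ce^(-12x).


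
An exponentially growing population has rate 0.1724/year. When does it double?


Exponential growth: P(t) = P₀ e^(0.1724t). Set P(t)/P₀ = 2: e^(0.1724t) = 2.
Solve: t = ln(2)/0.1724 ≈ 4.02 years.


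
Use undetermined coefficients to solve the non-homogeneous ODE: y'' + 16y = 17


Homogeneous part: r² + 16 = 0 ⇒ r = ±4i, so y_h = C₁cos(4x) + C₂sin(4x).
Try constant y_p = A; plug in: 16A = 17 ⇒ A = 17/16.
General solution: y = C₁cos(4x) + C₂sin(4x) + 17/16.


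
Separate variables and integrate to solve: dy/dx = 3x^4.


Integrate both sides with respect to x: y = ∫ 3x^4 dx = (3/5)x^5 + C.


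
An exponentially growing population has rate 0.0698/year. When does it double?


Exponential growth: P(t) = P₀ e^(0.0698t). Set P(t)/P₀ = 2: e^(0.0698t) = 2.
Solve: t = ln(2)/0.0698 ≈ 9.93 years.


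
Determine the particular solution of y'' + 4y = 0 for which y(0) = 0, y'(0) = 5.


Characteristic roots of r² + 4 = 0 are ±2i, so y = C₁cos(2x) + C₂sin(2x).
Apply y(0) = 0: C₁ = 0. Differentiate and apply y'(0) = 5: 2·C₂ = 5, so C₂ = 5/2.
Particular solution: y = (5/2)sin(2x).


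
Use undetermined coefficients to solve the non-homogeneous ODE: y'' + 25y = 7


Homogeneous part: r² + 25 = 0 ⇒ r = ±5i, so y_h = C₁cos(5x) + C₂sin(5x).
Try constant y_p = A; plug in: 25A = 7 ⇒ A = 7/25.
General solution: y = C₁cos(5x) + C₂sin(5x) + 7/25.


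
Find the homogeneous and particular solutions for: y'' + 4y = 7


Homogeneous part: r² + 4 = 0 ⇒ r = ±2i, so y_h = C₁cos(2x) + C₂sin(2x).
Try constant y_p = A; plug in: 4A = 7 ⇒ A = 7/4.
General solution: y = C₁cos(2x) + C₂sin(2x) + 7/4.


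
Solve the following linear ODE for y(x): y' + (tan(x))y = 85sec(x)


P(x) = tan(x) ⇒ μ = e^(∫tan(x)dx) = sec(x).
(sec(x) y)' = 85sec²(x) ⇒ sec(x) y = 85tan(x) + C.
Multiply by cos(x): y = 85sin(x) + C·cos(x).


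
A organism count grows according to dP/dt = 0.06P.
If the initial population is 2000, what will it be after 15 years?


The ODE dP/dt = 0.06P has solution P(t) = P(0)e^(0.06t).
Substitute P(0) = 2000 and t = 15: P(15) = 2000 e^(0.90) ≈ 4919.


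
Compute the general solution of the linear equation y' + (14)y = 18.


P(x) = 14, Q(x) = 18; integrating factor μ = e^(14x).
(μ y)' = 18e^(14x) ⇒ μ y = (9/7)e^(14x) + C.
Divide by μ: y = 9/7 + Ce^(-14x).


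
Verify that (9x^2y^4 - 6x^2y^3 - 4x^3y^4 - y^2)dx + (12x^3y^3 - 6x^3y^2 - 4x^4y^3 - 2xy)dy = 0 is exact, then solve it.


Check exactness: ∂M/∂y = 36x^2y^3 - 18x^2y^2 - 16x^3y^3 - 2y and ∂N/∂x = 36x^2y^3 - 18x^2y^2 - 16x^3y^3 - 2y; equal, so the equation is exact.
Integrate M with respect to x (treating y as constant): ∫M dx = 3x^3y^4 - 2x^3y^3 - x^4y^4 - xy^2 + h(y).
Differentiate w.r.t. y and set equal to N: all terms match, so h'(y) = 0 and h is a constant absorbed into C.
General solution: 3x^3y^4 - 2x^3y^3 - x^4y^4 - xy^2 = C.


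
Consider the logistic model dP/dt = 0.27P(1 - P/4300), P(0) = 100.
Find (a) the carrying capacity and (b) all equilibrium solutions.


Logistic ODE dP/dt = 0.27P(1 - P/4300) has equilibria where dP/dt = 0, i.e. P = 0 or P = 4300.
The coefficient (1 - P/K) = 0 when P = K, identifying K = 4300 as the carrying capacity.
(a) K = 4300; (b) equilibria P = 0 and P = 4300.


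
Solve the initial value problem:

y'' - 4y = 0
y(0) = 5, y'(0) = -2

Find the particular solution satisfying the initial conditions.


Characteristic roots of r² - 4 = 0 are 2, -2.
General solution y = c₁ e^(2x) + c₂ e^(-2x).
Apply y(0) = 5: c₁ + c₂ = 5. Apply y'(0) = -2: 2 c₁ - 2 c₂ = -2.
Solve: c₁ = 2, c₂ = 3.
Particular solution: y = 2e^(2x) + 3e^(-2x).


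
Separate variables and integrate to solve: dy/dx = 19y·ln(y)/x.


Separate: dy/[y ln(y)] = 19 dx/x.
Substitute u = ln(y): du/u = 19 dx/x.
Integrate: ln|ln(y)| = 19ln|x| + C₀, hence ln(y) = C·x^19.


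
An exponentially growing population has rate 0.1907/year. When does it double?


Exponential growth: P(t) = P₀ e^(0.1907t). Set P(t)/P₀ = 2: e^(0.1907t) = 2.
Solve: t = ln(2)/0.1907 ≈ 3.63 years.


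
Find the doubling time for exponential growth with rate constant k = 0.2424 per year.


Exponential growth: P(t) = P₀ e^(0.2424t). Set P(t)/P₀ = 2: e^(0.2424t) = 2.
Solve: t = ln(2)/0.2424 ≈ 2.86 years.


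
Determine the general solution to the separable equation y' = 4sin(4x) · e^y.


Separate: e^(-y) dy = 4sin(4x) dx.
Integrate: -e^(-y) = -cos(4x) + C₀.
Rearrange: e^(-y) = cos(4x) + C.


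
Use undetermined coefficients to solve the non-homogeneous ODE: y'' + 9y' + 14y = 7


Characteristic roots of r² + 9r + 14 = 0 are -2, -7.
y_h = C₁e^(-2x) + C₂e^(-7x).
Constant forcing; try y_p = A. Then 14A = 7 ⇒ A = 1/2.
General solution: y = C₁e^(-2x) + C₂e^(-7x) + 1/2.


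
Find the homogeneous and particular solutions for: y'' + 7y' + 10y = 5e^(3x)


Characteristic roots of r² + 7r + 10 = 0 are -5, -2.
y_h = C₁e^(-5x) + C₂e^(-2x).
Forcing exponent 3 is not a characteristic root; try y_p = Ae^(3x).
Substitute: A·(9 + (7)·3 + (10)) = A·40 = 5, so A = 1/8.
General solution: y = C₁e^(-5x) + C₂e^(-2x) + (1/8)e^(3x).


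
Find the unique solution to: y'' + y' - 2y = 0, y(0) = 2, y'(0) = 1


Characteristic roots of r² + r - 2 = 0 are -2, 1.
General solution y = c₁ e^(-2x) + c₂ e^(x).
Apply y(0) = 2: c₁ + c₂ = 2. Apply y'(0) = 1: -2 c₁ + 1 c₂ = 1.
Solve: c₁ = 1/3, c₂ = 5/3.
Particular solution: y = (1/3)e^(-2x) + (5/3)e^(x).


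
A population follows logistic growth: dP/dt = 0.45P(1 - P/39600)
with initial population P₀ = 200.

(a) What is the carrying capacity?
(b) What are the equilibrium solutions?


Logistic ODE dP/dt = 0.45P(1 - P/39600) has equilibria where dP/dt = 0, i.e. P = 0 or P = 39600.
The coefficient (1 - P/K) = 0 when P = K, identifying K = 39600 as the carrying capacity.
(a) K = 39600; (b) equilibria P = 0 and P = 39600.


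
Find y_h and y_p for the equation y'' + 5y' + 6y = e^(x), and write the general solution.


Characteristic roots of r² + 5r + 6 = 0 are -3, -2.
y_h = C₁e^(-3x) + C₂e^(-2x).
Forcing exponent 1 is not a characteristic root; try y_p = Ae^(x).
Substitute: A·(1 + (5)·1 + (6)) = A·12 = 1, so A = 1/12.
General solution: y = C₁e^(-3x) + C₂e^(-2x) + (1/12)e^(x).


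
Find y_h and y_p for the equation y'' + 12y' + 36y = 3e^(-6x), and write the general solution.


Characteristic polynomial (r + 6)² = 0; repeated root r = -6.
y_h = (C₁ + C₂x)e^(-6x). Forcing matches the repeated root (resonance), so try y_p = Ax² e^(-6x).
Substitute and solve for A: 2A = 3, so A = 3/2.
General solution: y = (C₁ + C₂x + (3/2)x²)e^(-6x).


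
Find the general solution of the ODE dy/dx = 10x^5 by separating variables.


Integrate both sides with respect to x: y = ∫ 10x^5 dx = (5/3)x^6 + C.


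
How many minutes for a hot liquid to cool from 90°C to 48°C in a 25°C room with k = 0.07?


From T(t) = T_a + (T₀ - T_a)e^(-kt), set T(t) = 48:
(48 - 25) / (90 - 25) = e^(-0.07t), so t = -ln(0.354)/0.07 ≈ 14.8 minutes.


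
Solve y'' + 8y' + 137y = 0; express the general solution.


Characteristic equation: r² + 8r + 137 = 0.
Discriminant is negative; roots r = -4 ± 11i (complex conjugate pair).
General solution uses e^(α x)(C₁ cos(β x) + C₂ sin(β x)): y = e^(-4x)(C₁cos(11x) + C₂sin(11x)).


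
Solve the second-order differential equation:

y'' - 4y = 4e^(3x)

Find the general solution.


Characteristic roots of r² - 4 = 0 are 2, -2.
y_h = C₁e^(2x) + C₂e^(-2x).
Forcing exponent 3 is not a characteristic root; try y_p = Ae^(3x).
Substitute: A·(9 + (0)·3 + (-4)) = A·5 = 4, so A = 4/5.
General solution: y = C₁e^(2x) + C₂e^(-2x) + (4/5)e^(3x).


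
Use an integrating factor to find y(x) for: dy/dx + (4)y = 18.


P(x) = 4, Q(x) = 18; integrating factor μ = e^(4x).
(μ y)' = 18e^(4x) ⇒ μ y = (9/2)e^(4x) + C.
Divide by μ: y = 9/2 + Ce^(-4x).


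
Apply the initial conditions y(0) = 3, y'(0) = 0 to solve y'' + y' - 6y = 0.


Characteristic roots of r² + r - 6 = 0 are -3, 2.
General solution y = c₁ e^(-3x) + c₂ e^(2x).
Apply y(0) = 3: c₁ + c₂ = 3. Apply y'(0) = 0: -3 c₁ + 2 c₂ = 0.
Solve: c₁ = 6/5, c₂ = 9/5.
Particular solution: y = (6/5)e^(-3x) + (9/5)e^(2x).


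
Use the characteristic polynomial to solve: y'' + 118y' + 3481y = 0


Characteristic equation: r² + 118r + 3481 = 0, i.e. (r + 59)² = 0.
Repeated root r = -59; include an x factor for the second linearly independent solution.
General solution: y = (C₁ + C₂x)e^(-59x).


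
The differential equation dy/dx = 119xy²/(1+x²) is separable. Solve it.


Separate: dy/y² = 119x/(1+x²) dx.
Integrate LHS: ∫ dy/y² = -1/y.
Integrate RHS via u = 1+x²: (119/2)ln(1+x²) + C.
Result: -1/y = (119/2)ln(1+x²) + C.


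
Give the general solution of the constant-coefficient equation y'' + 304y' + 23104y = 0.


Characteristic equation: r² + 304r + 23104 = 0, i.e. (r + 152)² = 0.
Repeated root r = -152; include an x factor for the second linearly independent solution.
General solution: y = (C₁ + C₂x)e^(-152x).


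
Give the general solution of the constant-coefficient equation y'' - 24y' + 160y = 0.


Characteristic equation: r² - 24r + 160 = 0.
Discriminant is negative; roots r = 12 ± 4i (complex conjugate pair).
General solution uses e^(α x)(C₁ cos(β x) + C₂ sin(β x)): y = e^(12x)(C₁cos(4x) + C₂sin(4x)).


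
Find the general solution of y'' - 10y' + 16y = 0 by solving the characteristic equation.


Characteristic equation: r² - 10r + 16 = 0.
Factor: (r - 2)(r - 8) = 0 ⇒ r = 2, 8 (distinct real).
General solution: y = C₁e^(2x) + C₂e^(8x).


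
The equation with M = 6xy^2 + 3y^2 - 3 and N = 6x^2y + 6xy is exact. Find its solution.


Check exactness: ∂M/∂y = 12xy + 6y and ∂N/∂x = 12xy + 6y; equal, so the equation is exact.
Integrate M with respect to x (treating y as constant): ∫M dx = 3x^2y^2 + 3xy^2 - 3x + h(y).
Differentiate w.r.t. y and set equal to N: all terms match, so h'(y) = 0 and h is a constant absorbed into C.
General solution: 3x^2y^2 + 3xy^2 - 3x = C.


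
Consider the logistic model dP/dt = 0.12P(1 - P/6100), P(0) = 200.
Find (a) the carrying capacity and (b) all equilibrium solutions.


Logistic ODE dP/dt = 0.12P(1 - P/6100) has equilibria where dP/dt = 0, i.e. P = 0 or P = 6100.
The coefficient (1 - P/K) = 0 when P = K, identifying K = 6100 as the carrying capacity.
(a) K = 6100; (b) equilibria P = 0 and P = 6100.


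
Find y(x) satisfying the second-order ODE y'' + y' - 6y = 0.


Characteristic equation: r² + r - 6 = 0.
Factor: (r - 2)(r + 3) = 0 ⇒ r = 2, -3 (distinct real).
General solution: y = C₁e^(2x) + C₂e^(-3x).


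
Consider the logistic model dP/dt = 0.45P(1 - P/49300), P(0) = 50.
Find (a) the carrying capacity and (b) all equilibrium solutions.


Logistic ODE dP/dt = 0.45P(1 - P/49300) has equilibria where dP/dt = 0, i.e. P = 0 or P = 49300.
The coefficient (1 - P/K) = 0 when P = K, identifying K = 49300 as the carrying capacity.
(a) K = 49300; (b) equilibria P = 0 and P = 49300.


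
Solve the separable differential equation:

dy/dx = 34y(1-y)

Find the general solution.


Separate: dy/[y(1-y)] = 34 dx.
Partial fractions: 1/[y(1-y)] = 1/y + 1/(1-y).
Integrate: ln|y/(1-y)| = 34x + C₀.
Solve for y: y = 1/(1 + Ce^(-34x)).


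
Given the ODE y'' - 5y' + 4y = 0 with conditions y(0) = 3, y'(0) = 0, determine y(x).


Characteristic roots of r² - 5r + 4 = 0 are 4, 1.
General solution y = c₁ e^(4x) + c₂ e^(x).
Apply y(0) = 3: c₁ + c₂ = 3. Apply y'(0) = 0: 4 c₁ + 1 c₂ = 0.
Solve: c₁ = -1, c₂ = 4.
Particular solution: y = -e^(4x) + 4e^(x).


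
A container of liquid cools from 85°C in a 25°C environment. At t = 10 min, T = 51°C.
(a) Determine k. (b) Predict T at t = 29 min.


Newton's law: T(t) = T_a + (T₀ - T_a)e^(-kt).
(a) Use T(10) = 51: (51 - 25)/(85 - 25) = e^(-k·10), so k = -ln(0.433)/10 ≈ 0.0836.
(b) Apply k to t = 29: T(29) = 25 + (60)e^(-2.425) ≈ 30.3°C.


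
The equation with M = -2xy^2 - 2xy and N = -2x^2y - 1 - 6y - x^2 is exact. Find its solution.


Check exactness: ∂M/∂y = -4xy - 2x and ∂N/∂x = -4xy - 2x; equal, so the equation is exact.
Integrate M with respect to x (treating y as constant): ∫M dx = -x^2y^2 - x^2y + h(y).
Differentiate w.r.t. y and set equal to N: the x-dependent terms already match, leaving h'(y) = -1 - 6y. Integrate: h(y) = -y - 3y^2.
So F(x,y) = -x^2y^2 - y - 3y^2 - x^2y.
General solution: -x^2y^2 - y - 3y^2 - x^2y = C.


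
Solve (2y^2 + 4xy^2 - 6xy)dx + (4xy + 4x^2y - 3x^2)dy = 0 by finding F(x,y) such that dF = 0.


Check exactness: ∂M/∂y = 4y + 8xy - 6x and ∂N/∂x = 4y + 8xy - 6x; equal, so the equation is exact.
Integrate M with respect to x (treating y as constant): ∫M dx = 2xy^2 + 2x^2y^2 - 3x^2y + h(y).
Differentiate w.r.t. y and set equal to N: all terms match, so h'(y) = 0 and h is a constant absorbed into C.
General solution: 2xy^2 + 2x^2y^2 - 3x^2y = C.


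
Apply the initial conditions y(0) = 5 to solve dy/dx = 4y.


General solution of y' = 4y is y = Ce^(4x).
Apply y(0) = 5: C = 5.
Particular solution: y = 5e^(4x).


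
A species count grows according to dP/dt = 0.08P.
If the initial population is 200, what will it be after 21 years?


The ODE dP/dt = 0.08P has solution P(t) = P(0)e^(0.08t).
Substitute P(0) = 200 and t = 21: P(21) = 200 e^(1.68) ≈ 1073.


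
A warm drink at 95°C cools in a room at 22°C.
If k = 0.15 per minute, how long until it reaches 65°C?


From T(t) = T_a + (T₀ - T_a)e^(-kt), set T(t) = 65:
(65 - 22) / (95 - 22) = e^(-0.15t), so t = -ln(0.589)/0.15 ≈ 3.5 minutes.


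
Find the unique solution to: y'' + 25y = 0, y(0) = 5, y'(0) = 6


Characteristic roots of r² + 25 = 0 are ±5i, so y = C₁cos(5x) + C₂sin(5x).
Apply y(0) = 5: C₁ = 5. Differentiate and apply y'(0) = 6: 5·C₂ = 6, so C₂ = 6/5.
Particular solution: y = 5cos(5x) + (6/5)sin(5x).


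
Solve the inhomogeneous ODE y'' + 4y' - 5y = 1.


Characteristic roots of r² + 4r - 5 = 0 are -5, 1.
y_h = C₁e^(-5x) + C₂e^(x).
Forcing exponent 0 is not a characteristic root; try y_p = A.
Substitute: A·(0 + (4)·0 + (-5)) = A·-5 = 1, so A = -1/5.
General solution: y = C₁e^(-5x) + C₂e^(x) - 1/5.


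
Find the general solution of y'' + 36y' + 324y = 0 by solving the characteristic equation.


Characteristic equation: r² + 36r + 324 = 0, i.e. (r + 18)² = 0.
Repeated root r = -18; include an x factor for the second linearly independent solution.
General solution: y = (C₁ + C₂x)e^(-18x).


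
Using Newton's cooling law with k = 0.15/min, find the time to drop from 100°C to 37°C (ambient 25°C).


From T(t) = T_a + (T₀ - T_a)e^(-kt), set T(t) = 37:
(37 - 25) / (100 - 25) = e^(-0.15t), so t = -ln(0.160)/0.15 ≈ 12.2 minutes.


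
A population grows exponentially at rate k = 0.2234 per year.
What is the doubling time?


Exponential growth: P(t) = P₀ e^(0.2234t). Set P(t)/P₀ = 2: e^(0.2234t) = 2.
Solve: t = ln(2)/0.2234 ≈ 3.10 years.


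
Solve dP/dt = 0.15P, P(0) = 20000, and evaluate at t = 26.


The ODE dP/dt = 0.15P has solution P(t) = P(0)e^(0.15t).
Substitute P(0) = 20000 and t = 26: P(26) = 20000 e^(3.90) ≈ 988049.


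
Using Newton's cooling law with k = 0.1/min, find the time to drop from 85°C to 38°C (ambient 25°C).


From T(t) = T_a + (T₀ - T_a)e^(-kt), set T(t) = 38:
(38 - 25) / (85 - 25) = e^(-0.1t), so t = -ln(0.217)/0.1 ≈ 15.3 minutes.


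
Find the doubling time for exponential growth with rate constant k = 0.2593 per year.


Exponential growth: P(t) = P₀ e^(0.2593t). Set P(t)/P₀ = 2: e^(0.2593t) = 2.
Solve: t = ln(2)/0.2593 ≈ 2.67 years.


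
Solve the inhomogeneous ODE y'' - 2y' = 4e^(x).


Characteristic roots of r² - 2r = 0 are 2, 0.
y_h = C₁e^(2x) + C₂.
Forcing exponent 1 is not a characteristic root; try y_p = Ae^(x).
Substitute: A·(1 + (-2)·1 + (0)) = A·-1 = 4, so A = -4.
General solution: y = C₁e^(2x) + C₂ - 4e^(x).


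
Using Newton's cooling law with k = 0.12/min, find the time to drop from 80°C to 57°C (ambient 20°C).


From T(t) = T_a + (T₀ - T_a)e^(-kt), set T(t) = 57:
(57 - 20) / (80 - 20) = e^(-0.12t), so t = -ln(0.617)/0.12 ≈ 4.0 minutes.


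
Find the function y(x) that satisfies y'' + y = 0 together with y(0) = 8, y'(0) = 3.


Characteristic roots of r² + 1 = 0 are ±1i, so y = C₁cos(x) + C₂sin(x).
Apply y(0) = 8: C₁ = 8. Differentiate and apply y'(0) = 3: 1·C₂ = 3, so C₂ = 3.
Particular solution: y = 8cos(x) + 3sin(x).


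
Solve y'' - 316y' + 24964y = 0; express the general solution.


Characteristic equation: r² - 316r + 24964 = 0, i.e. (r - 158)² = 0.
Repeated root r = 158; include an x factor for the second linearly independent solution.
General solution: y = (C₁ + C₂x)e^(158x).


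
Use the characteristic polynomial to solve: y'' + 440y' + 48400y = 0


Characteristic equation: r² + 440r + 48400 = 0, i.e. (r + 220)² = 0.
Repeated root r = -220; include an x factor for the second linearly independent solution.
General solution: y = (C₁ + C₂x)e^(-220x).


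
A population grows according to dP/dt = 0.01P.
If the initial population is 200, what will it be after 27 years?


The ODE dP/dt = 0.01P has solution P(t) = P(0)e^(0.01t).
Substitute P(0) = 200 and t = 27: P(27) = 200 e^(0.27) ≈ 262.


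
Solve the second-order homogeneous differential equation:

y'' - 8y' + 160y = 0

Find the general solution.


Characteristic equation: r² - 8r + 160 = 0.
Discriminant is negative; roots r = 4 ± 12i (complex conjugate pair).
General solution uses e^(α x)(C₁ cos(β x) + C₂ sin(β x)): y = e^(4x)(C₁cos(12x) + C₂sin(12x)).


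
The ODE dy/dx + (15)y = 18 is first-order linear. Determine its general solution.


P(x) = 15, Q(x) = 18; integrating factor μ = e^(15x).
(μ y)' = 18e^(15x) ⇒ μ y = (6/5)e^(15x) + C.
Divide by μ: y = 6/5 + Ce^(-15x).


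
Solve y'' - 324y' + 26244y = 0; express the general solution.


Characteristic equation: r² - 324r + 26244 = 0, i.e. (r - 162)² = 0.
Repeated root r = 162; include an x factor for the second linearly independent solution.
General solution: y = (C₁ + C₂x)e^(162x).


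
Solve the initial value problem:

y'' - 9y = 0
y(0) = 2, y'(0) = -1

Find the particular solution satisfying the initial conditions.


Characteristic roots of r² - 9 = 0 are 3, -3.
General solution y = c₁ e^(3x) + c₂ e^(-3x).
Apply y(0) = 2: c₁ + c₂ = 2. Apply y'(0) = -1: 3 c₁ - 3 c₂ = -1.
Solve: c₁ = 5/6, c₂ = 7/6.
Particular solution: y = (5/6)e^(3x) + (7/6)e^(-3x).


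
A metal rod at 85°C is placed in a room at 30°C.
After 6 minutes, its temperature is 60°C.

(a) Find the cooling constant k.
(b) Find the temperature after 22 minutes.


Newton's law: T(t) = T_a + (T₀ - T_a)e^(-kt).
(a) Use T(6) = 60: (60 - 30)/(85 - 30) = e^(-k·6), so k = -ln(0.545)/6 ≈ 0.1010.
(b) Apply k to t = 22: T(22) = 30 + (55)e^(-2.222) ≈ 36.0°C.


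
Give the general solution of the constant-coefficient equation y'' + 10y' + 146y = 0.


Characteristic equation: r² + 10r + 146 = 0.
Discriminant is negative; roots r = -5 ± 11i (complex conjugate pair).
General solution uses e^(α x)(C₁ cos(β x) + C₂ sin(β x)): y = e^(-5x)(C₁cos(11x) + C₂sin(11x)).


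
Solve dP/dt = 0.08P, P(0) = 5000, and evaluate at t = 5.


The ODE dP/dt = 0.08P has solution P(t) = P(0)e^(0.08t).
Substitute P(0) = 5000 and t = 5: P(5) = 5000 e^(0.40) ≈ 7459.


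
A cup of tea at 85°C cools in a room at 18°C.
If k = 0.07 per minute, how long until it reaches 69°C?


From T(t) = T_a + (T₀ - T_a)e^(-kt), set T(t) = 69:
(69 - 18) / (85 - 18) = e^(-0.07t), so t = -ln(0.761)/0.07 ≈ 3.9 minutes.


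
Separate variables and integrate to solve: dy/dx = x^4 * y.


Separate variables: dy/y = x^4 dx.
Integrate: ln|y| = (1/5)x^5 + C₀.
Exponentiate: y = Ce^((1/5)x^5).


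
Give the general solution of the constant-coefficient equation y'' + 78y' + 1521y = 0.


Characteristic equation: r² + 78r + 1521 = 0, i.e. (r + 39)² = 0.
Repeated root r = -39; include an x factor for the second linearly independent solution.
General solution: y = (C₁ + C₂x)e^(-39x).


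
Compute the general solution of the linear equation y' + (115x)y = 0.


P(x) = 115x ⇒ μ = e^((115/2)x²).
Q(x) = 0 so μ y is constant: y = Ce^(-(115/2)x²).


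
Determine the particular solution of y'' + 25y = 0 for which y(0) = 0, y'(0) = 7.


Characteristic roots of r² + 25 = 0 are ±5i, so y = C₁cos(5x) + C₂sin(5x).
Apply y(0) = 0: C₁ = 0. Differentiate and apply y'(0) = 7: 5·C₂ = 7, so C₂ = 7/5.
Particular solution: y = (7/5)sin(5x).
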